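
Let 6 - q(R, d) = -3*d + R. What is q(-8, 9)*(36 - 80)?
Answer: -1804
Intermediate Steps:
q(R, d) = 6 - R + 3*d (q(R, d) = 6 - (-3*d + R) = 6 - (R - 3*d) = 6 + (-R + 3*d) = 6 - R + 3*d)
q(-8, 9)*(36 - 80) = (6 - 1*(-8) + 3*9)*(36 - 80) = (6 + 8 + 27)*(-44) = 41*(-44) = -1804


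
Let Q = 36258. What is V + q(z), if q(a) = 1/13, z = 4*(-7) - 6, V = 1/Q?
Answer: 36271/471354 ≈ 0.076951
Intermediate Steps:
V = 1/36258 ≈ 2.7580e-5
z = -34 (z = -28 - 6 = -34)
q(a) = 1/13
V + q(z) = 1/36258 + 1/13 = 36271/471354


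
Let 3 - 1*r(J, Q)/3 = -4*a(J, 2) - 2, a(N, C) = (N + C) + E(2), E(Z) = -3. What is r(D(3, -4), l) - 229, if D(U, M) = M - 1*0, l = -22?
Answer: -274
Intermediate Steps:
D(U, M) = M (D(U, M) = M + 0 = M)
a(N, C) = -3 + C + N (a(N, C) = (N + C) - 3 = (C + N) - 3 = -3 + C + N)
r(J, Q) = 3 + 12*J (r(J, Q) = 9 - 3*(-4*(-3 + 2 + J) - 2) = 9 - 3*(-4*(-1 + J) - 2) = 9 - 3*((4 - 4*J) - 2) = 9 - 3*(2 - 4*J) = 9 + (-6 + 12*J) = 3 + 12*J)
r(D(3, -4), l) - 229 = (3 + 12*(-4)) - 229 = (3 - 48) - 229 = -45 - 229 = -274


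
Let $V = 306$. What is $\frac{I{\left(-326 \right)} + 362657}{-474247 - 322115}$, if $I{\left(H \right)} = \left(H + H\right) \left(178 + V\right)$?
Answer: $- \frac{6727}{113766} \approx -0.05913$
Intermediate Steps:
$I{\left(H \right)} = 968 H$ ($I{\left(H \right)} = \left(H + H\right) \left(178 + 306\right) = 2 H 484 = 968 H$)
$\frac{I{\left(-326 \right)} + 362657}{-474247 - 322115} = \frac{968 \left(-326\right) + 362657}{-474247 - 322115} = \frac{-315568 + 362657}{-796362} = 47089 \left(- \frac{1}{796362}\right) = - \frac{6727}{113766}$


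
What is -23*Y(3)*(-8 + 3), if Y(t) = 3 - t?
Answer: 0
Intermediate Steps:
-23*Y(3)*(-8 + 3) = -23*(3 - 1*3)*(-8 + 3) = -23*(3 - 3)*(-5) = -0*(-5) = -23*0 = 0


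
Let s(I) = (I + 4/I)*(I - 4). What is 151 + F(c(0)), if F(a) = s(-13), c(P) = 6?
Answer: 4904/13 ≈ 377.23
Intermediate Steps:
s(I) = (-4 + I)*(I + 4/I) (s(I) = (I + 4/I)*(-4 + I) = (-4 + I)*(I + 4/I))
F(a) = 2941/13 (F(a) = 4 + (-13)**2 - 16/(-13) - 4*(-13) = 4 + 169 - 16*(-1/13) + 52 = 4 + 169 + 16/13 + 52 = 2941/13)
151 + F(c(0)) = 151 + 2941/13 = 4904/13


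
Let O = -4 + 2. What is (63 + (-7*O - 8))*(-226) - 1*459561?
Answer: -475155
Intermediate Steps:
O = -2
(63 + (-7*O - 8))*(-226) - 1*459561 = (63 + (-7*(-2) - 8))*(-226) - 1*459561 = (63 + (14 - 8))*(-226) - 459561 = (63 + 6)*(-226) - 459561 = 69*(-226) - 459561 = -15594 - 459561 = -475155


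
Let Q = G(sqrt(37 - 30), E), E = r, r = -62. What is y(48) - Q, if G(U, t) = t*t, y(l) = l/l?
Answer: -3843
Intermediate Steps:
E = -62
y(l) = 1
G(U, t) = t**2
Q = 3844 (Q = (-62)**2 = 3844)
y(48) - Q = 1 - 1*3844 = 1 - 3844 = -3843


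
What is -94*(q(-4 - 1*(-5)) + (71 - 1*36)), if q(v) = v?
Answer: -3384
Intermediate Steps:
-94*(q(-4 - 1*(-5)) + (71 - 1*36)) = -94*((-4 - 1*(-5)) + (71 - 1*36)) = -94*((-4 + 5) + (71 - 36)) = -94*(1 + 35) = -94*36 = -3384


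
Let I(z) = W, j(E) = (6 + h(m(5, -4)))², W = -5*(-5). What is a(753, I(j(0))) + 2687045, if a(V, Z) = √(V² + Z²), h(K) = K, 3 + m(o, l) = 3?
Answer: 2687045 + √567634 ≈ 2.6878e+6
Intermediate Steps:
m(o, l) = 0 (m(o, l) = -3 + 3 = 0)
W = 25
j(E) = 36 (j(E) = (6 + 0)² = 6² = 36)
I(z) = 25
a(753, I(j(0))) + 2687045 = √(753² + 25²) + 2687045 = √(567009 + 625) + 2687045 = √567634 + 2687045 = 2687045 + √567634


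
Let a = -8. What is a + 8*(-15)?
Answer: -128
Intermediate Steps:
a + 8*(-15) = -8 + 8*(-15) = -8 - 120 = -128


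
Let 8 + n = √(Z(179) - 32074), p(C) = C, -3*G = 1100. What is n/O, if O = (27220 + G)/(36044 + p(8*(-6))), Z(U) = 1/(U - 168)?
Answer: -53994/5035 + 26997*I*√3880943/221540 ≈ -10.724 + 240.07*I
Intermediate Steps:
G = -1100/3 (G = -⅓*1100 = -1100/3 ≈ -366.67)
Z(U) = 1/(-168 + U)
O = 20140/26997 (O = (27220 - 1100/3)/(36044 + 8*(-6)) = 80560/(3*(36044 - 48)) = (80560/3)/35996 = (80560/3)*(1/35996) = 20140/26997 ≈ 0.74601)
n = -8 + I*√3880943/11 (n = -8 + √(1/(-168 + 179) - 32074) = -8 + √(1/11 - 32074) = -8 + √(-352813/11) = -8 + I*√3880943/11 ≈ -8.0 + 179.09*I)
n/O = (-8 + I*√3880943/11)/(20140/26997) = (-8 + I*√3880943/11)*(26997/20140) = -53994/5035 + 26997*I*√3880943/221540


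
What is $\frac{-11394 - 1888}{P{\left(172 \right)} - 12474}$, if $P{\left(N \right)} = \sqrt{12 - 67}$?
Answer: $\frac{15061788}{14145521} + \frac{13282 i \sqrt{55}}{155600731} \approx 1.0648 + 0.00063304 i$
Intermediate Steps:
$P{\left(N \right)} = i \sqrt{55}$ ($P{\left(N \right)} = \sqrt{-55} = i \sqrt{55}$)
$\frac{-11394 - 1888}{P{\left(172 \right)} - 12474} = \frac{-11394 - 1888}{i \sqrt{55} - 12474} = \frac{-11394 - 1888}{-12474 + i \sqrt{55}} = - \frac{13282}{-12474 + i \sqrt{55}}$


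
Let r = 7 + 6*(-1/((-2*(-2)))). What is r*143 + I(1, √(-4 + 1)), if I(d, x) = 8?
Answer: 1589/2 ≈ 794.50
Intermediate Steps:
r = 11/2 (r = 7 + 6*(-1/4) = 7 + 6*(-1*¼) = 7 + 6*(-¼) = 7 - 3/2 = 11/2 ≈ 5.5000)
r*143 + I(1, √(-4 + 1)) = (11/2)*143 + 8 = 1573/2 + 8 = 1589/2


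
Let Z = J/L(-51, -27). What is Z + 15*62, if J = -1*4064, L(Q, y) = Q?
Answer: 51494/51 ≈ 1009.7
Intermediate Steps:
J = -4064
Z = 4064/51 (Z = -4064/(-51) = -4064*(-1/51) = 4064/51 ≈ 79.686)
Z + 15*62 = 4064/51 + 15*62 = 4064/51 + 930 = 51494/51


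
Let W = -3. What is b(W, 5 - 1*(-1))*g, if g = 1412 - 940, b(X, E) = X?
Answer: -1416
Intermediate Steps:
g = 472
b(W, 5 - 1*(-1))*g = -3*472 = -1416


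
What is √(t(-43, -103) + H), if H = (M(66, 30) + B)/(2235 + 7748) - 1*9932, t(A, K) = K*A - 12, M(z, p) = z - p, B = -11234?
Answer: I*√549738283469/9983 ≈ 74.271*I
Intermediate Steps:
t(A, K) = -12 + A*K (t(A, K) = A*K - 12 = -12 + A*K)
H = -99162354/9983 (H = ((66 - 1*30) - 11234)/(2235 + 7748) - 1*9932 = ((66 - 30) - 11234)/9983 - 9932 = (36 - 11234)*(1/9983) - 9932 = -11198*1/9983 - 9932 = -11198/9983 - 9932 = -99162354/9983 ≈ -9933.1)
√(t(-43, -103) + H) = √((-12 - 43*(-103)) - 99162354/9983) = √((-12 + 4429) - 99162354/9983) = √(4417 - 99162354/9983) = √(-55067443/9983) = I*√549738283469/9983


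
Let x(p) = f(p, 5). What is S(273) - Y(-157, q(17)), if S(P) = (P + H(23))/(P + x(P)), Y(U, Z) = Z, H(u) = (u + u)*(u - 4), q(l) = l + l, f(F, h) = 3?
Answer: -8237/276 ≈ -29.844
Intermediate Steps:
x(p) = 3
q(l) = 2*l
H(u) = 2*u*(-4 + u) (H(u) = (2*u)*(-4 + u) = 2*u*(-4 + u))
S(P) = (874 + P)/(3 + P) (S(P) = (P + 2*23*(-4 + 23))/(P + 3) = (P + 2*23*19)/(3 + P) = (P + 874)/(3 + P) = (874 + P)/(3 + P))
S(273) - Y(-157, q(17)) = (874 + 273)/(3 + 273) - 2*17 = 1147/276 - 1*34 = (1/276)*1147 - 34 = 1147/276 - 34 = -8237/276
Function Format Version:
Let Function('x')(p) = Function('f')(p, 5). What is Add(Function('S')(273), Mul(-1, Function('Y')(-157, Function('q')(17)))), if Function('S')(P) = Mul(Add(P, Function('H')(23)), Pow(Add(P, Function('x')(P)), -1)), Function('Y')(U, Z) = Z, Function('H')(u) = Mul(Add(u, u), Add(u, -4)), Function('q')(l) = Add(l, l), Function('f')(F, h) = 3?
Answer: Rational(-8237, 276) ≈ -29.844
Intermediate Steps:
Function('x')(p) = 3
Function('q')(l) = Mul(2, l)
Function('H')(u) = Mul(2, u, Add(-4, u)) (Function('H')(u) = Mul(Mul(2, u), Add(-4, u)) = Mul(2, u, Add(-4, u)))
Function('S')(P) = Mul(Pow(Add(3, P), -1), Add(874, P)) (Function('S')(P) = Mul(Add(P, Mul(2, 23, Add(-4, 23))), Pow(Add(P, 3), -1)) = Mul(Add(P, Mul(2, 23, 19)), Pow(Add(3, P), -1)) = Mul(Add(P, 874), Pow(Add(3, P), -1)) = Mul(Add(874, P), Pow(Add(3, P), -1)) = Mul(Pow(Add(3, P), -1), Add(874, P)))
Add(Function('S')(273), Mul(-1, Function('Y')(-157, Function('q')(17)))) = Add(Mul(Pow(Add(3, 273), -1), Add(874, 273)), Mul(-1, Mul(2, 17))) = Add(Mul(Pow(276, -1), 1147), Mul(-1, 34)) = Add(Mul(Rational(1, 276), 1147), -34) = Add(Rational(1147, 276), -34) = Rational(-8237, 276)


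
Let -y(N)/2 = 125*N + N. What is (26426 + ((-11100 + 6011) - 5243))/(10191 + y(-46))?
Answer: 16094/21783 ≈ 0.73883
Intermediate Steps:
y(N) = -252*N (y(N) = -2*(125*N + N) = -252*N)
(26426 + ((-11100 + 6011) - 5243))/(10191 + y(-46)) = (26426 + ((-11100 + 6011) - 5243))/(10191 - 252*(-46)) = (26426 + (-5089 - 5243))/(10191 + 11592) = (26426 - 10332)/21783 = 16094*(1/21783) = 16094/21783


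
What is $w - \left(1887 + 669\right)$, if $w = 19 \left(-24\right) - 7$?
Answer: $-3019$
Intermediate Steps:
$w = -463$ ($w = -456 - 7 = -463$)
$w - \left(1887 + 669\right) = -463 - \left(1887 + 669\right) = -463 - 2556 = -3019$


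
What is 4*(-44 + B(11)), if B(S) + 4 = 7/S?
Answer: -2084/11 ≈ -189.45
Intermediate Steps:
B(S) = -4 + 7/S
4*(-44 + B(11)) = 4*(-44 + (-4 + 7/11)) = 4*(-44 - 37/11) = 4*(-521/11) = -2084/11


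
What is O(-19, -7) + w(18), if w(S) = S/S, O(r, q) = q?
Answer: -6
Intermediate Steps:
w(S) = 1
O(-19, -7) + w(18) = -7 + 1 = -6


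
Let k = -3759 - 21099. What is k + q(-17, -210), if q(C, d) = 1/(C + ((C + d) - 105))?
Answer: -8675443/349 ≈ -24858.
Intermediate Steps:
k = -24858
q(C, d) = 1/(-105 + d + 2*C) (q(C, d) = 1/(C + (-105 + C + d)) = 1/(-105 + d + 2*C))
k + q(-17, -210) = -24858 + 1/(-105 - 210 + 2*(-17)) = -24858 + 1/(-105 - 210 - 34) = -24858 + 1/(-349) = -24858 - 1/349 = -8675443/349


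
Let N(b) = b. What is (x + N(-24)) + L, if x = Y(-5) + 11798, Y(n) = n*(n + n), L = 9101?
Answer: 20925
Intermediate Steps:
Y(n) = 2*n² (Y(n) = n*(2*n) = 2*n²)
x = 11848 (x = 2*(-5)² + 11798 = 2*25 + 11798 = 50 + 11798 = 11848)
(x + N(-24)) + L = (11848 - 24) + 9101 = 11824 + 9101 = 20925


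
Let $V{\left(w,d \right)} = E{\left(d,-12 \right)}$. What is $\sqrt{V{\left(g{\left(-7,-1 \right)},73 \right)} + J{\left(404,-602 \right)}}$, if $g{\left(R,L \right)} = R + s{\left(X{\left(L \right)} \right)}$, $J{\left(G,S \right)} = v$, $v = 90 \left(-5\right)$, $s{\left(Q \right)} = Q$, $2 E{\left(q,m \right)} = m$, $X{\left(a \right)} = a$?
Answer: $2 i \sqrt{114} \approx 21.354 i$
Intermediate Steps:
$E{\left(q,m \right)} = \frac{m}{2}$
$v = -450$
$J{\left(G,S \right)} = -450$
$g{\left(R,L \right)} = L + R$ ($g{\left(R,L \right)} = R + L = L + R$)
$V{\left(w,d \right)} = -6$ ($V{\left(w,d \right)} = \frac{1}{2} \left(-12\right) = -6$)
$\sqrt{V{\left(g{\left(-7,-1 \right)},73 \right)} + J{\left(404,-602 \right)}} = \sqrt{-6 - 450} = \sqrt{-456} = 2 i \sqrt{114}$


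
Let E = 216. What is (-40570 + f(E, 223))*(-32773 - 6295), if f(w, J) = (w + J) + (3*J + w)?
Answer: 1533262728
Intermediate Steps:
f(w, J) = 2*w + 4*J (f(w, J) = (J + w) + (w + 3*J) = 2*w + 4*J)
(-40570 + f(E, 223))*(-32773 - 6295) = (-40570 + (2*216 + 4*223))*(-32773 - 6295) = (-40570 + (432 + 892))*(-39068) = (-40570 + 1324)*(-39068) = -39246*(-39068) = 1533262728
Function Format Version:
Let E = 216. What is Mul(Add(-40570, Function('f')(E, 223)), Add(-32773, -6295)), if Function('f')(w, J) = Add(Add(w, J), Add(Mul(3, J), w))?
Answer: 1533262728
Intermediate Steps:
Function('f')(w, J) = Add(Mul(2, w), Mul(4, J)) (Function('f')(w, J) = Add(Add(J, w), Add(w, Mul(3, J))) = Add(Mul(2, w), Mul(4, J)))
Mul(Add(-40570, Function('f')(E, 223)), Add(-32773, -6295)) = Mul(Add(-40570, Add(Mul(2, 216), Mul(4, 223))), Add(-32773, -6295)) = Mul(Add(-40570, Add(432, 892)), -39068) = Mul(Add(-40570, 1324), -39068) = Mul(-39246, -39068) = 1533262728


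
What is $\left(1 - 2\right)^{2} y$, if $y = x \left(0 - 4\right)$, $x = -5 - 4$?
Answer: $36$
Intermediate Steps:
$x = -9$
$y = 36$ ($y = - 9 \left(0 - 4\right) = \left(-9\right) \left(-4\right) = 36$)
$\left(1 - 2\right)^{2} y = \left(1 - 2\right)^{2} \cdot 36 = \left(-1\right)^{2} \cdot 36 = 1 \cdot 36 = 36$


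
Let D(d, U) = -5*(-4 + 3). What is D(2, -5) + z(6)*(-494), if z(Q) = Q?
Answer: -2959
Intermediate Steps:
D(d, U) = 5 (D(d, U) = -5*(-1) = 5)
D(2, -5) + z(6)*(-494) = 5 + 6*(-494) = 5 - 2964 = -2959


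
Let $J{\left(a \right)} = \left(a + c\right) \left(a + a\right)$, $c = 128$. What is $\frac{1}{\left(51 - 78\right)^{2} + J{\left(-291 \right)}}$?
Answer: $\frac{1}{95595} \approx 1.0461 \cdot 10^{-5}$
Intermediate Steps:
$J{\left(a \right)} = 2 a \left(128 + a\right)$ ($J{\left(a \right)} = \left(a + 128\right) \left(a + a\right) = \left(128 + a\right) 2 a = 2 a \left(128 + a\right)$)
$\frac{1}{\left(51 - 78\right)^{2} + J{\left(-291 \right)}} = \frac{1}{\left(51 - 78\right)^{2} + 2 \left(-291\right) \left(128 - 291\right)} = \frac{1}{\left(-27\right)^{2} + 2 \left(-291\right) \left(-163\right)} = \frac{1}{729 + 94866} = \frac{1}{95595}$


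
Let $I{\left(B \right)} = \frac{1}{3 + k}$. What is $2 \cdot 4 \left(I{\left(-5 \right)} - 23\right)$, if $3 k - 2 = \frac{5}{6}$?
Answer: $- \frac{12920}{71} \approx -181.97$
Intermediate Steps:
$k = \frac{17}{18}$ ($k = \frac{2}{3} + \frac{5 \cdot \frac{1}{6}}{3} = \frac{2}{3} + \frac{1}{3} \cdot \frac{5}{6} = \frac{2}{3} + \frac{5}{18} = \frac{17}{18} \approx 0.94444$)
$I{\left(B \right)} = \frac{18}{71}$ ($I{\left(B \right)} = \frac{1}{3 + \frac{17}{18}} = \frac{1}{\frac{71}{18}} = \frac{18}{71}$)
$2 \cdot 4 \left(I{\left(-5 \right)} - 23\right) = 2 \cdot 4 \left(\frac{18}{71} - 23\right) = 8 \left(- \frac{1615}{71}\right) = - \frac{12920}{71}$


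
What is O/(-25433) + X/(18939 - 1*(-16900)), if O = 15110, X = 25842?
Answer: 115712296/911493287 ≈ 0.12695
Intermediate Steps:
O/(-25433) + X/(18939 - 1*(-16900)) = 15110/(-25433) + 25842/(18939 - 1*(-16900)) = 15110*(-1/25433) + 25842/(18939 + 16900) = -15110/25433 + 25842/35839 = 115712296/911493287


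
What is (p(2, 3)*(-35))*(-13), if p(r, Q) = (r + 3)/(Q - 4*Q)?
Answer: -2275/9 ≈ -252.78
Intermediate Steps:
p(r, Q) = -(3 + r)/(3*Q) (p(r, Q) = (3 + r)/((-3*Q)) = (3 + r)*(-1/(3*Q)) = -(3 + r)/(3*Q))
(p(2, 3)*(-35))*(-13) = (((⅓)*(-3 - 1*2)/3)*(-35))*(-13) = (((⅓)*(⅓)*(-3 - 2))*(-35))*(-13) = (((⅓)*(⅓)*(-5))*(-35))*(-13) = -5/9*(-35)*(-13) = (175/9)*(-13) = -2275/9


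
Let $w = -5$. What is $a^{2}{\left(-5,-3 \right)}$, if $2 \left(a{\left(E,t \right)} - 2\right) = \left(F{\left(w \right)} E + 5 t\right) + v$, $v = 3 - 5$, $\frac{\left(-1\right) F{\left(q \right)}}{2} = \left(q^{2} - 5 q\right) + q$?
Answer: $\frac{190969}{4} \approx 47742.0$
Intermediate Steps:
$F{\left(q \right)} = - 2 q^{2} + 8 q$ ($F{\left(q \right)} = - 2 \left(\left(q^{2} - 5 q\right) + q\right) = - 2 \left(q^{2} - 4 q\right) = - 2 q^{2} + 8 q$)
$v = -2$
$a{\left(E,t \right)} = 1 - 45 E + \frac{5 t}{2}$ ($a{\left(E,t \right)} = 2 + \frac{\left(2 \left(-5\right) \left(4 - -5\right) E + 5 t\right) - 2}{2} = 2 + \frac{\left(2 \left(-5\right) \left(4 + 5\right) E + 5 t\right) - 2}{2} = 2 + \frac{\left(2 \left(-5\right) 9 E + 5 t\right) - 2}{2} = 2 + \frac{\left(- 90 E + 5 t\right) - 2}{2} = 2 + \frac{-2 - 90 E + 5 t}{2} = 2 - \left(1 + 45 E - \frac{5 t}{2}\right) = 1 - 45 E + \frac{5 t}{2}$)
$a^{2}{\left(-5,-3 \right)} = \left(1 - -225 + \frac{5}{2} \left(-3\right)\right)^{2} = \left(1 + 225 - \frac{15}{2}\right)^{2} = \left(\frac{437}{2}\right)^{2} = \frac{190969}{4}$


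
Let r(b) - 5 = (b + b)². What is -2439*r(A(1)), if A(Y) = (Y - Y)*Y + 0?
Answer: -12195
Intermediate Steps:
A(Y) = 0 (A(Y) = 0*Y + 0 = 0 + 0 = 0)
r(b) = 5 + 4*b² (r(b) = 5 + (b + b)² = 5 + (2*b)² = 5 + 4*b²)
-2439*r(A(1)) = -2439*(5 + 4*0²) = -2439*(5 + 4*0) = -2439*(5 + 0) = -2439*5 = -12195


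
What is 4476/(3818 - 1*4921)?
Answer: -4476/1103 ≈ -4.0580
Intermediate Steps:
4476/(3818 - 1*4921) = 4476/(3818 - 4921) = 4476/(-1103) = 4476*(-1/1103) = -4476/1103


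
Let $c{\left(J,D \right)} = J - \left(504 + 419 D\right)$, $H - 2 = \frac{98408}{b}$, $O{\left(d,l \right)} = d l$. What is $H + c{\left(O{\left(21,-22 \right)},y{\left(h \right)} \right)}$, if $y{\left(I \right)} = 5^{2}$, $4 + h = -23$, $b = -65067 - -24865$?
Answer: $- \frac{229984543}{20101} \approx -11441.0$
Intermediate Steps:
$b = -40202$ ($b = -65067 + 24865 = -40202$)
$h = -27$ ($h = -4 - 23 = -27$)
$H = - \frac{9002}{20101}$ ($H = 2 + \frac{98408}{-40202} = 2 + 98408 \left(- \frac{1}{40202}\right) = 2 - \frac{49204}{20101} = - \frac{9002}{20101} \approx -0.44784$)
$y{\left(I \right)} = 25$
$c{\left(J,D \right)} = -504 + J - 419 D$ ($c{\left(J,D \right)} = J - \left(504 + 419 D\right) = -504 + J - 419 D$)
$H + c{\left(O{\left(21,-22 \right)},y{\left(h \right)} \right)} = - \frac{9002}{20101} - 11441 = - \frac{229984543}{20101}$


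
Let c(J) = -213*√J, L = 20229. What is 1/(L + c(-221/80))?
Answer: 539440/10915673943 + 284*I*√1105/10915673943 ≈ 4.9419e-5 + 8.6487e-7*I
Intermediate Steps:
1/(L + c(-221/80)) = 1/(20229 - 213*I*√1105/20)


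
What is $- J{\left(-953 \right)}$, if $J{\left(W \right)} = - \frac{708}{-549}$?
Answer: $- \frac{236}{183} \approx -1.2896$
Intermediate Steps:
$J{\left(W \right)} = \frac{236}{183}$ ($J{\left(W \right)} = \left(-708\right) \left(- \frac{1}{549}\right) = \frac{236}{183}$)
$- J{\left(-953 \right)} = \left(-1\right) \frac{236}{183} = - \frac{236}{183}$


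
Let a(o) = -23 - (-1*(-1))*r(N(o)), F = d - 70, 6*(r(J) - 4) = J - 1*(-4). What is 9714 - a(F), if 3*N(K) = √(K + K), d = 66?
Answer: 29225/3 + I*√2/9 ≈ 9741.7 + 0.15713*I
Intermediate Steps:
N(K) = √2*√K/3 (N(K) = √(K + K)/3 = √(2*K)/3 = (√2*√K)/3 = √2*√K/3)
r(J) = 14/3 + J/6 (r(J) = 4 + (J - 1*(-4))/6 = 4 + (J + 4)/6 = 4 + (4 + J)/6 = 4 + (⅔ + J/6) = 14/3 + J/6)
F = -4 (F = 66 - 70 = -4)
a(o) = -83/3 - √2*√o/18 (a(o) = -23 - (-1*(-1))*(14/3 + (√2*√o/3)/6) = -23 - (14/3 + √2*√o/18) = -23 + (-14/3 - √2*√o/18) = -83/3 - √2*√o/18)
9714 - a(F) = 9714 - (-83/3 - √2*√(-4)/18) = 9714 - (-83/3 - √2*2*I/18) = 9714 - (-83/3 - I*√2/9) = 9714 + (83/3 + I*√2/9) = 29225/3 + I*√2/9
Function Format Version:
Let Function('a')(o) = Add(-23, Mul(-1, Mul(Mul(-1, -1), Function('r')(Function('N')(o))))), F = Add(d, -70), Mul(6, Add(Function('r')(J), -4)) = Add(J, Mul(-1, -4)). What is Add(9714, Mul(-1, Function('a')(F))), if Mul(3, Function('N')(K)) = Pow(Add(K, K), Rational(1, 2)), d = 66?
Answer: Add(Rational(29225, 3), Mul(Rational(1, 9), I, Pow(2, Rational(1, 2)))) ≈ Add(9741.7, Mul(0.15713, I))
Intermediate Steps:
Function('N')(K) = Mul(Rational(1, 3), Pow(2, Rational(1, 2)), Pow(K, Rational(1, 2))) (Function('N')(K) = Mul(Rational(1, 3), Pow(Add(K, K), Rational(1, 2))) = Mul(Rational(1, 3), Pow(Mul(2, K), Rational(1, 2))) = Mul(Rational(1, 3), Mul(Pow(2, Rational(1, 2)), Pow(K, Rational(1, 2)))) = Mul(Rational(1, 3), Pow(2, Rational(1, 2)), Pow(K, Rational(1, 2))))
Function('r')(J) = Add(Rational(14, 3), Mul(Rational(1, 6), J)) (Function('r')(J) = Add(4, Mul(Rational(1, 6), Add(J, Mul(-1, -4)))) = Add(4, Mul(Rational(1, 6), Add(J, 4))) = Add(4, Mul(Rational(1, 6), Add(4, J))) = Add(4, Add(Rational(2, 3), Mul(Rational(1, 6), J))) = Add(Rational(14, 3), Mul(Rational(1, 6), J)))
F = -4 (F = Add(66, -70) = -4)
Function('a')(o) = Add(Rational(-83, 3), Mul(Rational(-1, 18), Pow(2, Rational(1, 2)), Pow(o, Rational(1, 2)))) (Function('a')(o) = Add(-23, Mul(-1, Mul(Mul(-1, -1), Add(Rational(14, 3), Mul(Rational(1, 6), Mul(Rational(1, 3), Pow(2, Rational(1, 2)), Pow(o, Rational(1, 2)))))))) = Add(-23, Mul(-1, Mul(1, Add(Rational(14, 3), Mul(Rational(1, 18), Pow(2, Rational(1, 2)), Pow(o, Rational(1, 2))))))) = Add(-23, Mul(-1, Add(Rational(14, 3), Mul(Rational(1, 18), Pow(2, Rational(1, 2)), Pow(o, Rational(1, 2)))))) = Add(-23, Add(Rational(-14, 3), Mul(Rational(-1, 18), Pow(2, Rational(1, 2)), Pow(o, Rational(1, 2))))) = Add(Rational(-83, 3), Mul(Rational(-1, 18), Pow(2, Rational(1, 2)), Pow(o, Rational(1, 2)))))
Add(9714, Mul(-1, Function('a')(F))) = Add(9714, Mul(-1, Add(Rational(-83, 3), Mul(Rational(-1, 18), Pow(2, Rational(1, 2)), Pow(-4, Rational(1, 2)))))) = Add(9714, Mul(-1, Add(Rational(-83, 3), Mul(Rational(-1, 18), Pow(2, Rational(1, 2)), Mul(2, I))))) = Add(9714, Mul(-1, Add(Rational(-83, 3), Mul(Rational(-1, 9), I, Pow(2, Rational(1, 2)))))) = Add(9714, Add(Rational(83, 3), Mul(Rational(1, 9), I, Pow(2, Rational(1, 2))))) = Add(Rational(29225, 3), Mul(Rational(1, 9), I, Pow(2, Rational(1, 2))))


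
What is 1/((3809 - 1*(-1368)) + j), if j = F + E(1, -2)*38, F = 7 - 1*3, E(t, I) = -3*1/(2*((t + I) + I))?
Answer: 1/5200 ≈ 0.00019231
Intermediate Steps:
E(t, I) = -3/(2*t + 4*I) (E(t, I) = -3*1/(2*((I + t) + I)) = -3*1/(2*(t + 2*I)) = -3*(-1/(2*(-t - 2*I))) = -3/(2*t + 4*I))
F = 4 (F = 7 - 3 = 4)
j = 23 (j = 4 - 3/(2*1 + 4*(-2))*38 = 4 - 3/(2 - 8)*38 = 4 - 3/(-6)*38 = 4 - 3*(-⅙)*38 = 4 + (½)*38 = 4 + 19 = 23)
1/((3809 - 1*(-1368)) + j) = 1/((3809 - 1*(-1368)) + 23) = 1/((3809 + 1368) + 23) = 1/(5177 + 23) = 1/5200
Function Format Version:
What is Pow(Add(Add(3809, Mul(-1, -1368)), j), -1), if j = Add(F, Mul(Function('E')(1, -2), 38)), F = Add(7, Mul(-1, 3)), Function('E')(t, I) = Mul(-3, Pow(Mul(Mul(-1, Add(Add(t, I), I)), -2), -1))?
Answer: Rational(1, 5200) ≈ 0.00019231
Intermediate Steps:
Function('E')(t, I) = Mul(-3, Pow(Add(Mul(2, t), Mul(4, I)), -1)) (Function('E')(t, I) = Mul(-3, Pow(Mul(Mul(-1, Add(Add(I, t), I)), -2), -1)) = Mul(-3, Pow(Mul(Mul(-1, Add(t, Mul(2, I))), -2), -1)) = Mul(-3, Pow(Mul(Add(Mul(-1, t), Mul(-2, I)), -2), -1)) = Mul(-3, Pow(Add(Mul(2, t), Mul(4, I)), -1)))
F = 4 (F = Add(7, -3) = 4)
j = 23 (j = Add(4, Mul(Mul(-3, Pow(Add(Mul(2, 1), Mul(4, -2)), -1)), 38)) = Add(4, Mul(Mul(-3, Pow(Add(2, -8), -1)), 38)) = Add(4, Mul(Mul(-3, Pow(-6, -1)), 38)) = Add(4, Mul(Mul(-3, Rational(-1, 6)), 38)) = Add(4, Mul(Rational(1, 2), 38)) = Add(4, 19) = 23)
Pow(Add(Add(3809, Mul(-1, -1368)), j), -1) = Pow(Add(Add(3809, Mul(-1, -1368)), 23), -1) = Pow(Add(Add(3809, 1368), 23), -1) = Pow(Add(5177, 23), -1) = Pow(5200, -1) = Rational(1, 5200)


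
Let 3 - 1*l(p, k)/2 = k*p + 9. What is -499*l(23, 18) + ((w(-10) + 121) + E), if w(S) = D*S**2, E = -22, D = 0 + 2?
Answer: 419459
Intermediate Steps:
l(p, k) = -12 - 2*k*p (l(p, k) = 6 - 2*(k*p + 9) = 6 - 2*(9 + k*p) = 6 + (-18 - 2*k*p) = -12 - 2*k*p)
D = 2
w(S) = 2*S**2
-499*l(23, 18) + ((w(-10) + 121) + E) = -499*(-12 - 2*18*23) + ((2*(-10)**2 + 121) - 22) = -499*(-12 - 828) + ((2*100 + 121) - 22) = -499*(-840) + ((200 + 121) - 22) = 419160 + (321 - 22) = 419160 + 299 = 419459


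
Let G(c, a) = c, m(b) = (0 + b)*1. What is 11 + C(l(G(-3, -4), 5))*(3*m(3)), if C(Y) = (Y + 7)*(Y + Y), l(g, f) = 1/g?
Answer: -29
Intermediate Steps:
m(b) = b (m(b) = b*1 = b)
C(Y) = 2*Y*(7 + Y) (C(Y) = (7 + Y)*(2*Y) = 2*Y*(7 + Y))
11 + C(l(G(-3, -4), 5))*(3*m(3)) = 11 + (2*(7 + 1/(-3))/(-3))*(3*3) = 11 + (2*(-1/3)*(7 - 1/3))*9 = 11 + (2*(-1/3)*(20/3))*9 = 11 - 40/9*9 = 11 - 40 = -29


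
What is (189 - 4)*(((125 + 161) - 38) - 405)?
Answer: -29045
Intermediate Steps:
(189 - 4)*(((125 + 161) - 38) - 405) = 185*((286 - 38) - 405) = 185*(248 - 405) = 185*(-157) = -29045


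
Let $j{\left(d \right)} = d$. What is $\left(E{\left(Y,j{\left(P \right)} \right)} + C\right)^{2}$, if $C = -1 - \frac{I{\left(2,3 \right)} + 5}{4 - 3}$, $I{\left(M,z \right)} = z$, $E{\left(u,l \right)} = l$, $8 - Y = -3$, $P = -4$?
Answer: $169$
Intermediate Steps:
$Y = 11$ ($Y = 8 - -3 = 8 + 3 = 11$)
$C = -9$ ($C = -1 - \frac{3 + 5}{4 - 3} = -1 - \frac{8}{1} = -1 - 8 \cdot 1 = -1 - 8 = -9$)
$\left(E{\left(Y,j{\left(P \right)} \right)} + C\right)^{2} = \left(-4 - 9\right)^{2} = \left(-13\right)^{2} = 169$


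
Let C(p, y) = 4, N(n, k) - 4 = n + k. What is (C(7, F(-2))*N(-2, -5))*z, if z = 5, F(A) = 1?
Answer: -60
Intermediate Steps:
N(n, k) = 4 + k + n (N(n, k) = 4 + (n + k) = 4 + (k + n) = 4 + k + n)
(C(7, F(-2))*N(-2, -5))*z = (4*(4 - 5 - 2))*5 = (4*(-3))*5 = -12*5 = -60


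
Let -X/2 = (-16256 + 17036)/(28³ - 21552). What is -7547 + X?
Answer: -75509/10 ≈ -7550.9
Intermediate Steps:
X = -39/10 (X = -2*(-16256 + 17036)/(28³ - 21552) = -1560/(21952 - 21552) = -1560/400 = -2*39/20 = -39/10 ≈ -3.9000)
-7547 + X = -7547 - 39/10 = -75509/10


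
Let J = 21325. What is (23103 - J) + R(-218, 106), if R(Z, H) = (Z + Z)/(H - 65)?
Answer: 72462/41 ≈ 1767.4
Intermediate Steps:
R(Z, H) = 2*Z/(-65 + H) (R(Z, H) = (2*Z)/(-65 + H) = 2*Z/(-65 + H))
(23103 - J) + R(-218, 106) = (23103 - 1*21325) + 2*(-218)/(-65 + 106) = (23103 - 21325) + 2*(-218)/41 = 1778 + 2*(-218)*(1/41) = 1778 - 436/41 = 72462/41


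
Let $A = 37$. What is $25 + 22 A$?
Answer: $839$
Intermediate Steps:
$25 + 22 A = 25 + 22 \cdot 37 = 25 + 814 = 839$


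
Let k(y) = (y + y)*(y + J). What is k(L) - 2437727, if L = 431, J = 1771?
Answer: -539603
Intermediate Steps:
k(y) = 2*y*(1771 + y) (k(y) = (y + y)*(y + 1771) = (2*y)*(1771 + y) = 2*y*(1771 + y))
k(L) - 2437727 = 2*431*(1771 + 431) - 2437727 = 2*431*2202 - 2437727 = 1898124 - 2437727 = -539603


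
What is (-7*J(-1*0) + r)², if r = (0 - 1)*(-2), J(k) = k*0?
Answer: 4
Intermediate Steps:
J(k) = 0
r = 2 (r = -1*(-2) = 2)
(-7*J(-1*0) + r)² = (-7*0 + 2)² = (0 + 2)² = 2² = 4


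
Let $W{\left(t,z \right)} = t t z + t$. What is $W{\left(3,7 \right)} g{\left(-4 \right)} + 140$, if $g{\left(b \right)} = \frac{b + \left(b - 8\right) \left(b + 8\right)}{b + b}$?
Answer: $569$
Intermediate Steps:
$W{\left(t,z \right)} = t + z t^{2}$ ($W{\left(t,z \right)} = t^{2} z + t = z t^{2} + t = t + z t^{2}$)
$g{\left(b \right)} = \frac{b + \left(-8 + b\right) \left(8 + b\right)}{2 b}$
$W{\left(3,7 \right)} g{\left(-4 \right)} + 140 = 3 \left(1 + 3 \cdot 7\right) \frac{-64 - 4 \left(1 - 4\right)}{2 \left(-4\right)} + 140 = 3 \left(1 + 21\right) \frac{1}{2} \left(- \frac{1}{4}\right) \left(-64 - -12\right) + 140 = 3 \cdot 22 \cdot \frac{1}{2} \left(- \frac{1}{4}\right) \left(-64 + 12\right) + 140 = 66 \cdot \frac{1}{2} \left(- \frac{1}{4}\right) \left(-52\right) + 140 = 66 \cdot \frac{13}{2} + 140 = 429 + 140 = 569$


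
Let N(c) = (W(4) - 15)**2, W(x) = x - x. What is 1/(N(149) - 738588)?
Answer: -1/738363 ≈ -1.3543e-6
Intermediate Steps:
W(x) = 0
N(c) = 225 (N(c) = (0 - 15)**2 = (-15)**2 = 225)
1/(N(149) - 738588) = 1/(225 - 738588) = 1/(-738363) = -1/738363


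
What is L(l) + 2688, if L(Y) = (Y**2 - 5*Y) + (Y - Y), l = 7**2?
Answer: 4844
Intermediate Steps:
l = 49
L(Y) = Y**2 - 5*Y (L(Y) = (Y**2 - 5*Y) + 0 = Y**2 - 5*Y)
L(l) + 2688 = 49*(-5 + 49) + 2688 = 49*44 + 2688 = 2156 + 2688 = 4844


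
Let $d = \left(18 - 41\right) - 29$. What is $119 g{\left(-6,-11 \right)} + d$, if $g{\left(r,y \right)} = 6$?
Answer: $662$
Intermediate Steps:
$d = -52$ ($d = -23 - 29 = -52$)
$119 g{\left(-6,-11 \right)} + d = 119 \cdot 6 - 52 = 714 - 52 = 662$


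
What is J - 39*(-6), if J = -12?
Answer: 222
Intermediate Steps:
J - 39*(-6) = -12 - 39*(-6) = -12 + 234 = 222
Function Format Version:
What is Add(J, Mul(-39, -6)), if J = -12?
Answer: 222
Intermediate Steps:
Add(J, Mul(-39, -6)) = Add(-12, Mul(-39, -6)) = Add(-12, 234) = 222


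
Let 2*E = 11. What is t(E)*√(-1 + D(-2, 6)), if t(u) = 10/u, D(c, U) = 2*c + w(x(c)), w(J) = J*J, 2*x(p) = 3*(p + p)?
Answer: 20*√31/11 ≈ 10.123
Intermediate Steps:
E = 11/2 (E = (½)*11 = 11/2 ≈ 5.5000)
x(p) = 3*p (x(p) = (3*(p + p))/2 = (3*(2*p))/2 = (6*p)/2 = 3*p)
w(J) = J²
D(c, U) = 2*c + 9*c² (D(c, U) = 2*c + (3*c)² = 2*c + 9*c²)
t(E)*√(-1 + D(-2, 6)) = (10/(11/2))*√(-1 - 2*(2 + 9*(-2))) = (10*(2/11))*√(-1 - 2*(2 - 18)) = 20*√(-1 - 2*(-16))/11 = 20*√(-1 + 32)/11 = 20*√31/11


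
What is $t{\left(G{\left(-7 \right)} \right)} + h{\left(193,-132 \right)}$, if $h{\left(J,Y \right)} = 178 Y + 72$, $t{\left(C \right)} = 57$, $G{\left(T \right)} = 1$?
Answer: $-23367$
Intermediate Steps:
$h{\left(J,Y \right)} = 72 + 178 Y$
$t{\left(G{\left(-7 \right)} \right)} + h{\left(193,-132 \right)} = 57 + \left(72 + 178 \left(-132\right)\right) = 57 + \left(72 - 23496\right) = 57 - 23424 = -23367$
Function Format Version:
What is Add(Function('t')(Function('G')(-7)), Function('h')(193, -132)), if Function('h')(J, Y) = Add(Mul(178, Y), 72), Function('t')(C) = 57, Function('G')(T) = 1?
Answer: -23367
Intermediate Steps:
Function('h')(J, Y) = Add(72, Mul(178, Y))
Add(Function('t')(Function('G')(-7)), Function('h')(193, -132)) = Add(57, Add(72, Mul(178, -132))) = Add(57, Add(72, -23496)) = Add(57, -23424) = -23367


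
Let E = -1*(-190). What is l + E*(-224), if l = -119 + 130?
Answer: -42549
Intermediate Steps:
l = 11
E = 190
l + E*(-224) = 11 + 190*(-224) = 11 - 42560 = -42549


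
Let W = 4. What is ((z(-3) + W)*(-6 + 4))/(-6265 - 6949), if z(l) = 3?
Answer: 7/6607 ≈ 0.0010595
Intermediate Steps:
((z(-3) + W)*(-6 + 4))/(-6265 - 6949) = ((3 + 4)*(-6 + 4))/(-6265 - 6949) = (7*(-2))/(-13214) = -14*(-1/13214) = 7/6607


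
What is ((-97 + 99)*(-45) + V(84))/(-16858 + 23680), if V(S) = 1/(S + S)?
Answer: -15119/1146096 ≈ -0.013192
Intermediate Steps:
V(S) = 1/(2*S)
((-97 + 99)*(-45) + V(84))/(-16858 + 23680) = ((-97 + 99)*(-45) + (½)/84)/(-16858 + 23680) = (2*(-45) + (½)*(1/84))/6822 = (-90 + 1/168)*(1/6822) = -15119/168*1/6822 = -15119/1146096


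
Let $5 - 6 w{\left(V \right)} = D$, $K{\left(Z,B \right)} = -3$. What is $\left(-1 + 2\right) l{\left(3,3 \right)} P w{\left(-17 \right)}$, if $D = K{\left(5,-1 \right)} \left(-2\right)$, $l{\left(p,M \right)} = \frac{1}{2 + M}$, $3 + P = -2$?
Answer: $\frac{1}{6} \approx 0.16667$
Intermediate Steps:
$P = -5$ ($P = -3 - 2 = -5$)
$D = 6$ ($D = \left(-3\right) \left(-2\right) = 6$)
$w{\left(V \right)} = - \frac{1}{6}$ ($w{\left(V \right)} = \frac{5}{6} - 1 = - \frac{1}{6}$)
$\left(-1 + 2\right) l{\left(3,3 \right)} P w{\left(-17 \right)} = \frac{-1 + 2}{2 + 3} \left(-5\right) \left(- \frac{1}{6}\right) = 1 \cdot \frac{1}{5} \left(-5\right) \left(- \frac{1}{6}\right) = \frac{1}{5} \left(-5\right) \left(- \frac{1}{6}\right) = \left(-1\right) \left(- \frac{1}{6}\right) = \frac{1}{6}$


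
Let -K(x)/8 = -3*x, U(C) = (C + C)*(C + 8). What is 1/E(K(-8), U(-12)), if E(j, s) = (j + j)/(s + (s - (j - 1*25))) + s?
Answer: 409/38880 ≈ 0.010520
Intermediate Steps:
U(C) = 2*C*(8 + C) (U(C) = (2*C)*(8 + C) = 2*C*(8 + C))
K(x) = 24*x (K(x) = -(-24)*x = 24*x)
E(j, s) = s + 2*j/(25 - j + 2*s) (E(j, s) = (2*j)/(s + (s - (j - 25))) + s = (2*j)/(s + (s - (-25 + j))) + s = (2*j)/(s + (s + (25 - j))) + s = (2*j)/(s + (25 + s - j)) + s = (2*j)/(25 - j + 2*s) + s = 2*j/(25 - j + 2*s) + s = s + 2*j/(25 - j + 2*s))
1/E(K(-8), U(-12)) = 1/((2*(24*(-8)) + 2*(2*(-12)*(8 - 12))² + 25*(2*(-12)*(8 - 12)) - 24*(-8)*2*(-12)*(8 - 12))/(25 - 24*(-8) + 2*(2*(-12)*(8 - 12)))) = 1/((2*(-192) + 2*(2*(-12)*(-4))² + 25*(2*(-12)*(-4)) - 1*(-192)*2*(-12)*(-4))/(25 - 1*(-192) + 2*(2*(-12)*(-4)))) = 1/((-384 + 2*96² + 25*96 - 1*(-192)*96)/(25 + 192 + 2*96)) = 1/((-384 + 2*9216 + 2400 + 18432)/(25 + 192 + 192)) = 1/((-384 + 18432 + 2400 + 18432)/409) = 1/((1/409)*38880) = 1/(38880/409) = 409/38880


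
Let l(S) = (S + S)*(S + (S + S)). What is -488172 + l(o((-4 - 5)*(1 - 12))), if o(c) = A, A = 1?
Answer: -488166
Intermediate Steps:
o(c) = 1
l(S) = 6*S² (l(S) = (2*S)*(S + 2*S) = (2*S)*(3*S) = 6*S²)
-488172 + l(o((-4 - 5)*(1 - 12))) = -488172 + 6*1² = -488172 + 6*1 = -488172 + 6 = -488166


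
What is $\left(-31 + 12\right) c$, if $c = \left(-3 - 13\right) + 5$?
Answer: $209$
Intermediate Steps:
$c = -11$ ($c = -16 + 5 = -11$)
$\left(-31 + 12\right) c = \left(-31 + 12\right) \left(-11\right) = \left(-19\right) \left(-11\right) = 209$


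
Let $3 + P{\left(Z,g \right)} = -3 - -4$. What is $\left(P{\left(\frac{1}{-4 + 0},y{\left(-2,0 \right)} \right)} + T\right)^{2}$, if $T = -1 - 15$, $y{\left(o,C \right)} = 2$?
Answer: $324$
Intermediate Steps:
$P{\left(Z,g \right)} = -2$ ($P{\left(Z,g \right)} = -3 - -1 = -3 + \left(-3 + 4\right) = -3 + 1 = -2$)
$T = -16$ ($T = -1 - 15 = -16$)
$\left(P{\left(\frac{1}{-4 + 0},y{\left(-2,0 \right)} \right)} + T\right)^{2} = \left(-2 - 16\right)^{2} = \left(-18\right)^{2} = 324$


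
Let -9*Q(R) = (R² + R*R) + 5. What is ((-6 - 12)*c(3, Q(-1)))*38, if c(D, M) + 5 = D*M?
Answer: 5016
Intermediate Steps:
Q(R) = -5/9 - 2*R²/9 (Q(R) = -((R² + R*R) + 5)/9 = -((R² + R²) + 5)/9 = -(2*R² + 5)/9 = -(5 + 2*R²)/9 = -5/9 - 2*R²/9)
c(D, M) = -5 + D*M
((-6 - 12)*c(3, Q(-1)))*38 = ((-6 - 12)*(-5 + 3*(-5/9 - 2/9*(-1)²)))*38 = -18*(-5 + 3*(-5/9 - 2/9*1))*38 = -18*(-5 + 3*(-5/9 - 2/9))*38 = -18*(-5 + 3*(-7/9))*38 = -18*(-5 - 7/3)*38 = -18*(-22/3)*38 = 132*38 = 5016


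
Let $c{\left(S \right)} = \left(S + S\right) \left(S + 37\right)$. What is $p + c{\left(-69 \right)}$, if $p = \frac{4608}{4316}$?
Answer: $\frac{4766016}{1079} \approx 4417.1$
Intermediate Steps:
$p = \frac{1152}{1079}$ ($p = 4608 \cdot \frac{1}{4316} = \frac{1152}{1079} \approx 1.0677$)
$c{\left(S \right)} = 2 S \left(37 + S\right)$
$p + c{\left(-69 \right)} = \frac{1152}{1079} + 2 \left(-69\right) \left(37 - 69\right) = \frac{1152}{1079} + 2 \left(-69\right) \left(-32\right) = \frac{1152}{1079} + 4416 = \frac{4766016}{1079}$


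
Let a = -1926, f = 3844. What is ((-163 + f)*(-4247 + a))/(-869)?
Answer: 22722813/869 ≈ 26148.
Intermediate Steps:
((-163 + f)*(-4247 + a))/(-869) = ((-163 + 3844)*(-4247 - 1926))/(-869) = (3681*(-6173))*(-1/869) = -22722813*(-1/869) = 22722813/869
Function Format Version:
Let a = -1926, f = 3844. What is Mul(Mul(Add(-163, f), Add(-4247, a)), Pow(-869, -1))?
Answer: Rational(22722813, 869) ≈ 26148.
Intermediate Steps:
Mul(Mul(Add(-163, f), Add(-4247, a)), Pow(-869, -1)) = Mul(Mul(Add(-163, 3844), Add(-4247, -1926)), Pow(-869, -1)) = Mul(Mul(3681, -6173), Rational(-1, 869)) = Mul(-22722813, Rational(-1, 869)) = Rational(22722813, 869)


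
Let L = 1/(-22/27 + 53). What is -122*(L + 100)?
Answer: -17193094/1409 ≈ -12202.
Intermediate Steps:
L = 27/1409 (L = 1/(-22*1/27 + 53) = 1/(-22/27 + 53) = 1/(1409/27) = 27/1409 ≈ 0.019163)
-122*(L + 100) = -122*(27/1409 + 100) = -122*140927/1409 = -17193094/1409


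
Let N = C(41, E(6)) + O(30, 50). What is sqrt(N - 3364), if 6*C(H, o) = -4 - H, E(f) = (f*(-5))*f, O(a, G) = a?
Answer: I*sqrt(13366)/2 ≈ 57.806*I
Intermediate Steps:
E(f) = -5*f**2 (E(f) = (-5*f)*f = -5*f**2)
C(H, o) = -2/3 - H/6 (C(H, o) = (-4 - H)/6 = -2/3 - H/6)
N = 45/2 (N = (-2/3 - 1/6*41) + 30 = (-2/3 - 41/6) + 30 = -15/2 + 30 = 45/2 ≈ 22.500)
sqrt(N - 3364) = sqrt(45/2 - 3364) = sqrt(-6683/2) = I*sqrt(13366)/2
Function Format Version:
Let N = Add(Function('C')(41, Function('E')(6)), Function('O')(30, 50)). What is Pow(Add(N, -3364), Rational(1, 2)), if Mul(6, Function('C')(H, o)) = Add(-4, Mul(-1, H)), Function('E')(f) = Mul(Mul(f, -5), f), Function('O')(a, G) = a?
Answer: Mul(Rational(1, 2), I, Pow(13366, Rational(1, 2))) ≈ Mul(57.806, I)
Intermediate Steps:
Function('E')(f) = Mul(-5, Pow(f, 2)) (Function('E')(f) = Mul(Mul(-5, f), f) = Mul(-5, Pow(f, 2)))
Function('C')(H, o) = Add(Rational(-2, 3), Mul(Rational(-1, 6), H)) (Function('C')(H, o) = Mul(Rational(1, 6), Add(-4, Mul(-1, H))) = Add(Rational(-2, 3), Mul(Rational(-1, 6), H)))
N = Rational(45, 2) (N = Add(Add(Rational(-2, 3), Mul(Rational(-1, 6), 41)), 30) = Add(Add(Rational(-2, 3), Rational(-41, 6)), 30) = Add(Rational(-15, 2), 30) = Rational(45, 2) ≈ 22.500)
Pow(Add(N, -3364), Rational(1, 2)) = Pow(Add(Rational(45, 2), -3364), Rational(1, 2)) = Pow(Rational(-6683, 2), Rational(1, 2)) = Mul(Rational(1, 2), I, Pow(13366, Rational(1, 2)))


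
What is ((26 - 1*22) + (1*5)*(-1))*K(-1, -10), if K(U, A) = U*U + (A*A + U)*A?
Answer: 989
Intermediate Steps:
K(U, A) = U² + A*(U + A²) (K(U, A) = U² + (A² + U)*A = U² + (U + A²)*A = U² + A*(U + A²))
((26 - 1*22) + (1*5)*(-1))*K(-1, -10) = ((26 - 1*22) + (1*5)*(-1))*((-10)³ + (-1)² - 10*(-1)) = ((26 - 22) + 5*(-1))*(-1000 + 1 + 10) = (4 - 5)*(-989) = -1*(-989) = 989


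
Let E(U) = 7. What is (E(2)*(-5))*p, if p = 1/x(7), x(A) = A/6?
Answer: -30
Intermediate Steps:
x(A) = A/6 (x(A) = A*(1/6) = A/6)
p = 6/7 (p = 1/((1/6)*7) = 1/(7/6) = 6/7 ≈ 0.85714)
(E(2)*(-5))*p = (7*(-5))*(6/7) = -35*6/7 = -30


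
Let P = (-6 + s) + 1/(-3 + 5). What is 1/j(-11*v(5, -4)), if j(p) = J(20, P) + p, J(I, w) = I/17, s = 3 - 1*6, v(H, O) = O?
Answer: 17/768 ≈ 0.022135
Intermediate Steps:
s = -3 (s = 3 - 6 = -3)
P = -17/2 (P = (-6 - 3) + 1/(-3 + 5) = -9 + 1/2 = -9 + ½ = -17/2 ≈ -8.5000)
J(I, w) = I/17 (J(I, w) = I*(1/17) = I/17)
j(p) = 20/17 + p (j(p) = (1/17)*20 + p = 20/17 + p)
1/j(-11*v(5, -4)) = 1/(20/17 - 11*(-4)) = 1/(20/17 + 44) = 1/(768/17) = 17/768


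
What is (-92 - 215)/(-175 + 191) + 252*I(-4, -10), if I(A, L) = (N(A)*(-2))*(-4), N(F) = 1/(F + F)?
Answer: -4339/16 ≈ -271.19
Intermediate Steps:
N(F) = 1/(2*F)
I(A, L) = 4/A (I(A, L) = ((1/(2*A))*(-2))*(-4) = -1/A*(-4) = 4/A)
(-92 - 215)/(-175 + 191) + 252*I(-4, -10) = (-92 - 215)/(-175 + 191) + 252*(4/(-4)) = -307/16 + 252*(4*(-1/4)) = -307*1/16 + 252*(-1) = -307/16 - 252 = -4339/16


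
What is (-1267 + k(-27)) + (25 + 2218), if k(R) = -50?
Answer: 926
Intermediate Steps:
(-1267 + k(-27)) + (25 + 2218) = (-1267 - 50) + (25 + 2218) = -1317 + 2243 = 926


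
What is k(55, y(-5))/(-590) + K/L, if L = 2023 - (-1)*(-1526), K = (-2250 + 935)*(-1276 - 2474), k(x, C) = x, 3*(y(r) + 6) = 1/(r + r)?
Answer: 581882033/58646 ≈ 9921.9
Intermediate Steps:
y(r) = -6 + 1/(6*r) (y(r) = -6 + 1/(3*(r + r)) = -6 + 1/(3*((2*r))) = -6 + (1/(2*r))/3 = -6 + 1/(6*r))
K = 4931250 (K = -1315*(-3750) = 4931250)
L = 497 (L = 2023 - 1*1526 = 2023 - 1526 = 497)
k(55, y(-5))/(-590) + K/L = 55/(-590) + 4931250/497 = 55*(-1/590) + 4931250*(1/497) = -11/118 + 4931250/497 = 581882033/58646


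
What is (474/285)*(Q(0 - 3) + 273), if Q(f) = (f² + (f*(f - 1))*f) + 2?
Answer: 39184/95 ≈ 412.46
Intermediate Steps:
Q(f) = 2 + f² + f²*(-1 + f) (Q(f) = (f² + (f*(-1 + f))*f) + 2 = (f² + f²*(-1 + f)) + 2 = 2 + f² + f²*(-1 + f))
(474/285)*(Q(0 - 3) + 273) = (474/285)*((2 + (0 - 3)³) + 273) = (474*(1/285))*((2 + (-3)³) + 273) = 158*((2 - 27) + 273)/95 = 158*(-25 + 273)/95 = (158/95)*248 = 39184/95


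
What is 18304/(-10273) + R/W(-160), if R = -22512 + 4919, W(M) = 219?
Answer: -2530705/30819 ≈ -82.115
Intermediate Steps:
R = -17593
18304/(-10273) + R/W(-160) = 18304/(-10273) - 17593/219 = 18304*(-1/10273) - 17593*1/219 = -18304/10273 - 241/3 = -2530705/30819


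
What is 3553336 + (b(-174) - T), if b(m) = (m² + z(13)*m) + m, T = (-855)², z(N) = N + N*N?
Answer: 2820745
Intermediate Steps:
z(N) = N + N²
T = 731025
b(m) = m² + 183*m (b(m) = (m² + (13*(1 + 13))*m) + m = (m² + (13*14)*m) + m = (m² + 182*m) + m = m² + 183*m)
3553336 + (b(-174) - T) = 3553336 + (-174*(183 - 174) - 1*731025) = 3553336 + (-174*9 - 731025) = 3553336 + (-1566 - 731025) = 3553336 - 732591 = 2820745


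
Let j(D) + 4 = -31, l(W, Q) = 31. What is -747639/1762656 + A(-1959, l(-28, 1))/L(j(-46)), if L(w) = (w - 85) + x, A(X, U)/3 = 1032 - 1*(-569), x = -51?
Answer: -954875893/33490464 ≈ -28.512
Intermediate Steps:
A(X, U) = 4803 (A(X, U) = 3*(1032 - 1*(-569)) = 3*(1032 + 569) = 3*1601 = 4803)
j(D) = -35 (j(D) = -4 - 31 = -35)
L(w) = -136 + w (L(w) = (w - 85) - 51 = (-85 + w) - 51 = -136 + w)
-747639/1762656 + A(-1959, l(-28, 1))/L(j(-46)) = -747639/1762656 + 4803/(-136 - 35) = -747639*1/1762656 + 4803/(-171) = -249213/587552 + 4803*(-1/171) = -249213/587552 - 1601/57 = -954875893/33490464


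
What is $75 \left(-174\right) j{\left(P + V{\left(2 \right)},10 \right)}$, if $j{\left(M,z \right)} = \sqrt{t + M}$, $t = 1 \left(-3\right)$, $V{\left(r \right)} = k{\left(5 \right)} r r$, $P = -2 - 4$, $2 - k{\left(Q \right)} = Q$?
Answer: $- 13050 i \sqrt{21} \approx - 59803.0 i$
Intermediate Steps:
$k{\left(Q \right)} = 2 - Q$
$P = -6$ ($P = -2 - 4 = -6$)
$V{\left(r \right)} = - 3 r^{2}$ ($V{\left(r \right)} = \left(2 - 5\right) r r = - 3 r r = - 3 r^{2}$)
$t = -3$
$j{\left(M,z \right)} = \sqrt{-3 + M}$
$75 \left(-174\right) j{\left(P + V{\left(2 \right)},10 \right)} = 75 \left(-174\right) \sqrt{-3 - \left(6 + 3 \cdot 2^{2}\right)} = - 13050 \sqrt{-3 - 18} = - 13050 \sqrt{-21} = - 13050 i \sqrt{21}$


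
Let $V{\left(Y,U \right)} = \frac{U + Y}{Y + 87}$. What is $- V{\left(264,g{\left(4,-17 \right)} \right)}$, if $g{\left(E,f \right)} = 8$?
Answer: $- \frac{272}{351} \approx -0.77493$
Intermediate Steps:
$V{\left(Y,U \right)} = \frac{U + Y}{87 + Y}$
$- V{\left(264,g{\left(4,-17 \right)} \right)} = - \frac{8 + 264}{87 + 264} = - \frac{272}{351}$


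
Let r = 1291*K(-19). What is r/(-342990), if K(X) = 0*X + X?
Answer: 24529/342990 ≈ 0.071515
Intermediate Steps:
K(X) = X (K(X) = 0 + X = X)
r = -24529 (r = 1291*(-19) = -24529)
r/(-342990) = -24529/(-342990) = -24529*(-1/342990) = 24529/342990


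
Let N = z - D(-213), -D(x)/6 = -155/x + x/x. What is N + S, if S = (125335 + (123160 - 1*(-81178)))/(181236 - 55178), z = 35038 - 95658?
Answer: -542439967689/8950118 ≈ -60607.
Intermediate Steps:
D(x) = -6 + 930/x (D(x) = -6*(-155/x + x/x) = -6*(-155/x + 1) = -6*(1 - 155/x) = -6 + 930/x)
z = -60620
N = -4303284/71 (N = -60620 - (-6 + 930/(-213)) = -60620 - (-6 + 930*(-1/213)) = -60620 - (-6 - 310/71) = -60620 - 1*(-736/71) = -60620 + 736/71 = -4303284/71 ≈ -60610.)
S = 329673/126058 (S = (125335 + (123160 + 81178))/126058 = (125335 + 204338)*(1/126058) = 329673*(1/126058) = 329673/126058 ≈ 2.6152)
N + S = -4303284/71 + 329673/126058 = -542439967689/8950118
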